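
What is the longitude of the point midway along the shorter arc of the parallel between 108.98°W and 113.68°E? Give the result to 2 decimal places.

177.65°W

Signed shortest Δλ from -108.98° to +113.68° is -137.34°.
Midpoint longitude = -108.98° + (-137.34°)/2 = -108.98° − 68.67° = -177.65°.
(The naïve average (-108.98 + +113.68)/2 = 2.35° is on the wrong side of the globe.)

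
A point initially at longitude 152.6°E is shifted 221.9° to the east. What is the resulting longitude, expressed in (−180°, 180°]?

14.5°E

Start at +152.6°; shift +221.9° → +374.5°.
+374.5° lies outside (−180°, 180°]; subtract 360° → +14.5°.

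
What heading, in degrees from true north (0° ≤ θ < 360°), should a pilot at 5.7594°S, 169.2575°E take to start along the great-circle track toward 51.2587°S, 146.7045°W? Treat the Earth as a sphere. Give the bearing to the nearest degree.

Δλ = -146.7045 − 169.2575 = -315.9620°; wrapped into (−180°, 180°]: 44.0380°.
θ = atan2( sin Δλ · cos φ₂ , cos φ₁ · sin φ₂ − sin φ₁ · cos φ₂ · cos Δλ )
  = atan2(0.43502, -0.73090) = 149.239° → normalised to [0°, 360°): 149.239°.

149°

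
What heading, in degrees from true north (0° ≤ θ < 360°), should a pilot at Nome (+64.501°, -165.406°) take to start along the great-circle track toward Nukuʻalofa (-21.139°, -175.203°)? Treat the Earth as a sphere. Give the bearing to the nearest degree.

Δλ = -175.203 − -165.406 = -9.797°.
θ = atan2( sin Δλ · cos φ₂ , cos φ₁ · sin φ₂ − sin φ₁ · cos φ₂ · cos Δλ )
  = atan2(-0.15871, -0.98483) = -170.845° → normalised to [0°, 360°): 189.155°.

189°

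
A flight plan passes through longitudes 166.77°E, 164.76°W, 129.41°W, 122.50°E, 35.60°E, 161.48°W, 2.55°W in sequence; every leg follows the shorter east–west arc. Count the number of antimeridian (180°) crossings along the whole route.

Leg 1: +166.77° → -164.76°, shortest Δλ = 28.47° (east) — crosses 180°.
Leg 2: -164.76° → -129.41°, shortest Δλ = 35.35° (east) — does not cross 180°.
Leg 3: -129.41° → +122.50°, shortest Δλ = -108.09° (west) — crosses 180°.
Leg 4: +122.50° → +35.60°, shortest Δλ = -86.9° (west) — does not cross 180°.
Leg 5: +35.60° → -161.48°, shortest Δλ = 162.92° (east) — crosses 180°.
Leg 6: -161.48° → -2.55°, shortest Δλ = 158.93° (east) — does not cross 180°.
Total crossings: 3.

3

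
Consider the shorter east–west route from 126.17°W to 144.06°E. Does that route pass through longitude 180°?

Yes

Naïve |144.06 − -126.17| = 270.23° > 180°, so the shorter arc goes the other way round — across 180°.
Signed shortest Δλ = ((144.06 − -126.17 + 180) mod 360) − 180 = -89.77°.
Going west by 89.77° from -126.17° passes through 180° before reaching +144.06°.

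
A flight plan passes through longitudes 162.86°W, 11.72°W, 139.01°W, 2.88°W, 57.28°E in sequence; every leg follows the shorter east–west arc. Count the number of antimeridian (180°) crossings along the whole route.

0

Leg 1: -162.86° → -11.72°, shortest Δλ = 151.14° (east) — does not cross 180°.
Leg 2: -11.72° → -139.01°, shortest Δλ = -127.29° (west) — does not cross 180°.
Leg 3: -139.01° → -2.88°, shortest Δλ = 136.13° (east) — does not cross 180°.
Leg 4: -2.88° → +57.28°, shortest Δλ = 60.16° (east) — does not cross 180°.
Total crossings: 0.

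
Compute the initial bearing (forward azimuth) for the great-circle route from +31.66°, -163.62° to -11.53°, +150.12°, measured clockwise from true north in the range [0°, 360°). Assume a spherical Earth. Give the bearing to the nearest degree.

233°

Δλ = 150.12 − -163.62 = 313.74°; wrapped into (−180°, 180°]: -46.26°.
θ = atan2( sin Δλ · cos φ₂ , cos φ₁ · sin φ₂ − sin φ₁ · cos φ₂ · cos Δλ )
  = atan2(-0.70791, -0.52570) = -126.598° → normalised to [0°, 360°): 233.402°.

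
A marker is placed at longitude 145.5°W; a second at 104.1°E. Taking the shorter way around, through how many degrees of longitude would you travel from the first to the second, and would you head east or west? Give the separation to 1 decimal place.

Raw difference: 104.1 − -145.5 = 249.6°.
Normalise into (−180°, 180°]: 249.6° − 360° = -110.4°.
Negative ⇒ the second point lies to the west; separation 110.4°.

110.4° west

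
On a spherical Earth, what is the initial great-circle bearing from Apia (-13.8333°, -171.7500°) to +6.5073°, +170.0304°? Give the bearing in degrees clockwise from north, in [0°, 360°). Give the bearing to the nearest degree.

Δλ = 170.0304 − -171.7500 = 341.7804°; wrapped into (−180°, 180°]: -18.2196°.
θ = atan2( sin Δλ · cos φ₂ , cos φ₁ · sin φ₂ − sin φ₁ · cos φ₂ · cos Δλ )
  = atan2(-0.31065, 0.33569) = -42.781° → normalised to [0°, 360°): 317.219°.

317°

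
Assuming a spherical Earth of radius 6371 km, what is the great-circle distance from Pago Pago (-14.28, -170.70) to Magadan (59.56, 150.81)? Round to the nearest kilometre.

8909 km

Δλ = 150.81 − -170.70 = 321.51°; wrapped into (−180°, 180°]: -38.49°.
Δφ = 59.56 − -14.28 = 73.84°.
a = sin²(Δφ/2) + cos φ₁ · cos φ₂ · sin²(Δλ/2) = 0.414181.
c = 2·atan2(√a, √(1−a)) = 1.39830 rad → d = 6371·c ≈ 8908.59 km.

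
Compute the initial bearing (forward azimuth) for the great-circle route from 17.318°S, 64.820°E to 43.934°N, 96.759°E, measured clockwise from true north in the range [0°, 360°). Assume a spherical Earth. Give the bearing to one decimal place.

24.3°

Δλ = 96.759 − 64.820 = 31.939°.
θ = atan2( sin Δλ · cos φ₂ , cos φ₁ · sin φ₂ − sin φ₁ · cos φ₂ · cos Δλ )
  = atan2(0.38097, 0.84429) = 24.286° → normalised to [0°, 360°): 24.286°.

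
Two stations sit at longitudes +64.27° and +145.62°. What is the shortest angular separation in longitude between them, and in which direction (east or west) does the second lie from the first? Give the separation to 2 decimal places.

Raw difference: 145.62 − 64.27 = 81.35°.
Normalise into (−180°, 180°]: 81.35° stays 81.35°.
Positive ⇒ the second point lies to the east; separation 81.35°.

81.35° east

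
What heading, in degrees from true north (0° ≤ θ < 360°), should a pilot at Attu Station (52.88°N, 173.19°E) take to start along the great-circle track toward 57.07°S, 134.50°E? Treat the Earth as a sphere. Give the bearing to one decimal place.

201.9°

Δλ = 134.50 − 173.19 = -38.69°.
θ = atan2( sin Δλ · cos φ₂ , cos φ₁ · sin φ₂ − sin φ₁ · cos φ₂ · cos Δλ )
  = atan2(-0.33982, -0.84486) = -158.089° → normalised to [0°, 360°): 201.911°.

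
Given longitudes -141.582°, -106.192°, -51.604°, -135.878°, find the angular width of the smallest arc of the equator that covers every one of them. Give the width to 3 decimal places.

89.978°

Sort the longitudes: -141.582°, -135.878°, -106.192°, -51.604°.
Eastward gaps between consecutive values (wrapping around): 5.704°, 29.686°, 54.588°, 270.022°.
Largest gap = 270.022° ⇒ minimal covering band is its complement: 360° − 270.022° = 89.978°.
Band runs from -141.582° eastward to -51.604°.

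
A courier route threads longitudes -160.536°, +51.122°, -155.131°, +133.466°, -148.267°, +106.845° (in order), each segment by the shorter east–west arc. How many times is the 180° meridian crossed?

5

Leg 1: -160.536° → +51.122°, shortest Δλ = -148.342° (west) — crosses 180°.
Leg 2: +51.122° → -155.131°, shortest Δλ = 153.747° (east) — crosses 180°.
Leg 3: -155.131° → +133.466°, shortest Δλ = -71.403° (west) — crosses 180°.
Leg 4: +133.466° → -148.267°, shortest Δλ = 78.267° (east) — crosses 180°.
Leg 5: -148.267° → +106.845°, shortest Δλ = -104.888° (west) — crosses 180°.
Total crossings: 5.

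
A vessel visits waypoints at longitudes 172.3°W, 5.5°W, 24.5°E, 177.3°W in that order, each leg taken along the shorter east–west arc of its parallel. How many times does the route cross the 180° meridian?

1

Leg 1: -172.3° → -5.5°, shortest Δλ = 166.8° (east) — does not cross 180°.
Leg 2: -5.5° → +24.5°, shortest Δλ = 30.0° (east) — does not cross 180°.
Leg 3: +24.5° → -177.3°, shortest Δλ = 158.2° (east) — crosses 180°.
Total crossings: 1.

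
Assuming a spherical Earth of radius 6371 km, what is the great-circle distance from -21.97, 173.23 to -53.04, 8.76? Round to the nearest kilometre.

Δλ = 8.76 − 173.23 = -164.47°.
Δφ = -53.04 − -21.97 = -31.07°.
a = sin²(Δφ/2) + cos φ₁ · cos φ₂ · sin²(Δλ/2) = 0.619146.
c = 2·atan2(√a, √(1−a)) = 1.81140 rad → d = 6371·c ≈ 11540.46 km.

11540 km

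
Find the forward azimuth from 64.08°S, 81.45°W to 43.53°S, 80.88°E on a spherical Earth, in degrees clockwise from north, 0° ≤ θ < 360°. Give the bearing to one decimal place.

166.6°

Δλ = 80.88 − -81.45 = 162.33°.
θ = atan2( sin Δλ · cos φ₂ , cos φ₁ · sin φ₂ − sin φ₁ · cos φ₂ · cos Δλ )
  = atan2(0.22007, -0.92237) = 166.581° → normalised to [0°, 360°): 166.581°.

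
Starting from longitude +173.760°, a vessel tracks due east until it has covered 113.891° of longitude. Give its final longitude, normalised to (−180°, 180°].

-72.349°

Start at +173.760°; shift +113.891° → +287.651°.
+287.651° lies outside (−180°, 180°]; subtract 360° → -72.349°.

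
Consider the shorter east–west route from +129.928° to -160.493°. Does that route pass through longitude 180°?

Naïve |-160.493 − 129.928| = 290.421° > 180°, so the shorter arc goes the other way round — across 180°.
Signed shortest Δλ = ((-160.493 − 129.928 + 180) mod 360) − 180 = 69.579°.
Going east by 69.579° from +129.928° passes through 180° before reaching -160.493°.

Yes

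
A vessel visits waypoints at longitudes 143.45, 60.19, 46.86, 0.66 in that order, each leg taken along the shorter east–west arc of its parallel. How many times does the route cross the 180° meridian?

Leg 1: +143.45° → +60.19°, shortest Δλ = -83.26° (west) — does not cross 180°.
Leg 2: +60.19° → +46.86°, shortest Δλ = -13.33° (west) — does not cross 180°.
Leg 3: +46.86° → +0.66°, shortest Δλ = -46.2° (west) — does not cross 180°.
Total crossings: 0.

0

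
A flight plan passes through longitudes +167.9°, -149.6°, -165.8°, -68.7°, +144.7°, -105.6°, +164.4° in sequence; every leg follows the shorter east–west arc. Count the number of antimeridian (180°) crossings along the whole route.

4

Leg 1: +167.9° → -149.6°, shortest Δλ = 42.5° (east) — crosses 180°.
Leg 2: -149.6° → -165.8°, shortest Δλ = -16.2° (west) — does not cross 180°.
Leg 3: -165.8° → -68.7°, shortest Δλ = 97.1° (east) — does not cross 180°.
Leg 4: -68.7° → +144.7°, shortest Δλ = -146.6° (west) — crosses 180°.
Leg 5: +144.7° → -105.6°, shortest Δλ = 109.7° (east) — crosses 180°.
Leg 6: -105.6° → +164.4°, shortest Δλ = -90.0° (west) — crosses 180°.
Total crossings: 4.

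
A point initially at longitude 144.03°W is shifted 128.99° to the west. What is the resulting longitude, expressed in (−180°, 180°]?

86.98°E

Start at -144.03°; shift −128.99° → -273.02°.
-273.02° lies outside (−180°, 180°]; add 360° → +86.98°.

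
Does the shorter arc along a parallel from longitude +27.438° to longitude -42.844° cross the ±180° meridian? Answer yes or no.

No

Signed shortest Δλ = ((-42.844 − 27.438 + 180) mod 360) − 180 = -70.282°.
Going west by 70.282° from +27.438° reaches -42.844° without touching 180°.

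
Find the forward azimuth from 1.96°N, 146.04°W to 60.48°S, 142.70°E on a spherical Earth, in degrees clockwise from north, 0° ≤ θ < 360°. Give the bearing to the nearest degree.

Δλ = 142.70 − -146.04 = 288.74°; wrapped into (−180°, 180°]: -71.26°.
θ = atan2( sin Δλ · cos φ₂ , cos φ₁ · sin φ₂ − sin φ₁ · cos φ₂ · cos Δλ )
  = atan2(-0.46661, -0.87509) = -151.933° → normalised to [0°, 360°): 208.067°.

208°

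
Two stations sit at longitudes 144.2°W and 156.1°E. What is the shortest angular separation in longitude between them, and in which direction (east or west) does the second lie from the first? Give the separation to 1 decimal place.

Raw difference: 156.1 − -144.2 = 300.3°.
Normalise into (−180°, 180°]: 300.3° − 360° = -59.7°.
Negative ⇒ the second point lies to the west; separation 59.7°.

59.7° west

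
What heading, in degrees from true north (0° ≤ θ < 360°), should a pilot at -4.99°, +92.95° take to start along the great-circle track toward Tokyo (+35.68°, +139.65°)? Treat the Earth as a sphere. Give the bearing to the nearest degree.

Δλ = 139.65 − 92.95 = 46.70°.
θ = atan2( sin Δλ · cos φ₂ , cos φ₁ · sin φ₂ − sin φ₁ · cos φ₂ · cos Δλ )
  = atan2(0.59116, 0.62950) = 43.201° → normalised to [0°, 360°): 43.201°.

43°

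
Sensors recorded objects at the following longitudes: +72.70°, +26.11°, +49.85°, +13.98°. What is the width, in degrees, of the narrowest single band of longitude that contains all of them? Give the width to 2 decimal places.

Sort the longitudes: +13.98°, +26.11°, +49.85°, +72.70°.
Eastward gaps between consecutive values (wrapping around): 12.13°, 23.74°, 22.85°, 301.28°.
Largest gap = 301.28° ⇒ minimal covering band is its complement: 360° − 301.28° = 58.72°.
Band runs from +13.98° eastward to +72.70°.

58.72°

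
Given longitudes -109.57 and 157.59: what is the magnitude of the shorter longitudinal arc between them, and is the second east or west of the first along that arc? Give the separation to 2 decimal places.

92.84° west

Raw difference: 157.59 − -109.57 = 267.16°.
Normalise into (−180°, 180°]: 267.16° − 360° = -92.84°.
Negative ⇒ the second point lies to the west; separation 92.84°.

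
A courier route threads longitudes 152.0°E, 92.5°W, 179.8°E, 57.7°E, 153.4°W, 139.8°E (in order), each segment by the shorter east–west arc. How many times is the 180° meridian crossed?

4

Leg 1: +152.0° → -92.5°, shortest Δλ = 115.5° (east) — crosses 180°.
Leg 2: -92.5° → +179.8°, shortest Δλ = -87.7° (west) — crosses 180°.
Leg 3: +179.8° → +57.7°, shortest Δλ = -122.1° (west) — does not cross 180°.
Leg 4: +57.7° → -153.4°, shortest Δλ = 148.9° (east) — crosses 180°.
Leg 5: -153.4° → +139.8°, shortest Δλ = -66.8° (west) — crosses 180°.
Total crossings: 4.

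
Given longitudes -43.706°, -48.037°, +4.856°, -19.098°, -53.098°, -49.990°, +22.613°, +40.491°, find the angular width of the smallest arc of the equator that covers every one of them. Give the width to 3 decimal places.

Sort the longitudes: -53.098°, -49.990°, -48.037°, -43.706°, -19.098°, +4.856°, +22.613°, +40.491°.
Eastward gaps between consecutive values (wrapping around): 3.108°, 1.953°, 4.331°, 24.608°, 23.954°, 17.757°, 17.878°, 266.411°.
Largest gap = 266.411° ⇒ minimal covering band is its complement: 360° − 266.411° = 93.589°.
Band runs from -53.098° eastward to +40.491°.

93.589°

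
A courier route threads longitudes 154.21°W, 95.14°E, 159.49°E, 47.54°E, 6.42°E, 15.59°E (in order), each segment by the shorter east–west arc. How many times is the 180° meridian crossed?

Leg 1: -154.21° → +95.14°, shortest Δλ = -110.65° (west) — crosses 180°.
Leg 2: +95.14° → +159.49°, shortest Δλ = 64.35° (east) — does not cross 180°.
Leg 3: +159.49° → +47.54°, shortest Δλ = -111.95° (west) — does not cross 180°.
Leg 4: +47.54° → +6.42°, shortest Δλ = -41.12° (west) — does not cross 180°.
Leg 5: +6.42° → +15.59°, shortest Δλ = 9.17° (east) — does not cross 180°.
Total crossings: 1.

1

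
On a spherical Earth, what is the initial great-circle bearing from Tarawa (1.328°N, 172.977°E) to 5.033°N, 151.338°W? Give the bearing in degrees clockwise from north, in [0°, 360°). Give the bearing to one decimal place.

Δλ = -151.338 − 172.977 = -324.315°; wrapped into (−180°, 180°]: 35.685°.
θ = atan2( sin Δλ · cos φ₂ , cos φ₁ · sin φ₂ − sin φ₁ · cos φ₂ · cos Δλ )
  = atan2(0.58108, 0.06895) = 83.233° → normalised to [0°, 360°): 83.233°.

83.2°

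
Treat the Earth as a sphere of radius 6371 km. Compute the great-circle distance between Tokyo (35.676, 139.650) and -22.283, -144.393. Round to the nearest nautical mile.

5537 nmi

Δλ = -144.393 − 139.650 = -284.043°; wrapped into (−180°, 180°]: 75.957°.
Δφ = -22.283 − 35.676 = -57.959°.
a = sin²(Δφ/2) + cos φ₁ · cos φ₂ · sin²(Δλ/2) = 0.519374.
c = 2·atan2(√a, √(1−a)) = 1.60955 rad → d = 6371·c ≈ 10254.47 km ≈ 5536.97 nmi.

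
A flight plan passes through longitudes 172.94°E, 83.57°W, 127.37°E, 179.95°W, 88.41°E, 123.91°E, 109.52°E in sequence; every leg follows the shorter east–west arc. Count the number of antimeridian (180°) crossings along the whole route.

4

Leg 1: +172.94° → -83.57°, shortest Δλ = 103.49° (east) — crosses 180°.
Leg 2: -83.57° → +127.37°, shortest Δλ = -149.06° (west) — crosses 180°.
Leg 3: +127.37° → -179.95°, shortest Δλ = 52.68° (east) — crosses 180°.
Leg 4: -179.95° → +88.41°, shortest Δλ = -91.64° (west) — crosses 180°.
Leg 5: +88.41° → +123.91°, shortest Δλ = 35.5° (east) — does not cross 180°.
Leg 6: +123.91° → +109.52°, shortest Δλ = -14.39° (west) — does not cross 180°.
Total crossings: 4.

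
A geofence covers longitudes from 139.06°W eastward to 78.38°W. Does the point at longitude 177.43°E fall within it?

Band width going east from -139.06° to -78.38°: ((-78.38 − -139.06) mod 360) = 60.68°.
Offset of +177.43° east of the west edge: ((177.43 − -139.06) mod 360) = 316.49°.
316.49° > 60.68° ⇒ outside.

No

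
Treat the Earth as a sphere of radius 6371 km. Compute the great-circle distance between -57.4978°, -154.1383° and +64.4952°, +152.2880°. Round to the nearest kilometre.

Δλ = 152.2880 − -154.1383 = 306.4263°; wrapped into (−180°, 180°]: -53.5737°.
Δφ = 64.4952 − -57.4978 = 121.9930°.
a = sin²(Δφ/2) + cos φ₁ · cos φ₂ · sin²(Δλ/2) = 0.811900.
c = 2·atan2(√a, √(1−a)) = 2.24439 rad → d = 6371·c ≈ 14299.02 km.

14299 km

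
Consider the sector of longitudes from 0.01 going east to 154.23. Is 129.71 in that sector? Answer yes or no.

Yes

Band width going east from +0.01° to +154.23°: ((154.23 − 0.01) mod 360) = 154.22°.
Offset of +129.71° east of the west edge: ((129.71 − 0.01) mod 360) = 129.70°.
129.70° ≤ 154.22° ⇒ inside.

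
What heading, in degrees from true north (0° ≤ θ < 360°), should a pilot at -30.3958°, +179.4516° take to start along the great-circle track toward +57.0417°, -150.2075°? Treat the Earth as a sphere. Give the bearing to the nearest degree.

16°

Δλ = -150.2075 − 179.4516 = -329.6591°; wrapped into (−180°, 180°]: 30.3409°.
θ = atan2( sin Δλ · cos φ₂ , cos φ₁ · sin φ₂ − sin φ₁ · cos φ₂ · cos Δλ )
  = atan2(0.27481, 0.96130) = 15.954° → normalised to [0°, 360°): 15.954°.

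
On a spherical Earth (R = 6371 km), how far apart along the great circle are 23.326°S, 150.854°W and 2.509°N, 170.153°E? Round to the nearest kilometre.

Δλ = 170.153 − -150.854 = 321.007°; wrapped into (−180°, 180°]: -38.993°.
Δφ = 2.509 − -23.326 = 25.835°.
a = sin²(Δφ/2) + cos φ₁ · cos φ₂ · sin²(Δλ/2) = 0.152160.
c = 2·atan2(√a, √(1−a)) = 0.80143 rad → d = 6371·c ≈ 5105.91 km.

5106 km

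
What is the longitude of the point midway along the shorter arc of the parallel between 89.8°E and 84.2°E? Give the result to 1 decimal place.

87.0°E

Signed shortest Δλ from +89.8° to +84.2° is -5.6°.
Midpoint longitude = +89.8° + (-5.6°)/2 = +89.8° − 2.8° = +87.0°.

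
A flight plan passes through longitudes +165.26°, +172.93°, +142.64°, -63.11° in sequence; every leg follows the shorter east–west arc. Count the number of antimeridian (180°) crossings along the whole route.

Leg 1: +165.26° → +172.93°, shortest Δλ = 7.67° (east) — does not cross 180°.
Leg 2: +172.93° → +142.64°, shortest Δλ = -30.29° (west) — does not cross 180°.
Leg 3: +142.64° → -63.11°, shortest Δλ = 154.25° (east) — crosses 180°.
Total crossings: 1.

1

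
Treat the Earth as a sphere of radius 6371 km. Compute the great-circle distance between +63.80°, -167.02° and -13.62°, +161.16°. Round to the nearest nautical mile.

Δλ = 161.16 − -167.02 = 328.18°; wrapped into (−180°, 180°]: -31.82°.
Δφ = -13.62 − 63.80 = -77.42°.
a = sin²(Δφ/2) + cos φ₁ · cos φ₂ · sin²(Δλ/2) = 0.423343.
c = 2·atan2(√a, √(1−a)) = 1.41688 rad → d = 6371·c ≈ 9026.91 km ≈ 4874.14 nmi.

4874 nmi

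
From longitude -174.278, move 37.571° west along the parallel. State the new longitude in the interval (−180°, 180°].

Start at -174.278°; shift −37.571° → -211.849°.
-211.849° lies outside (−180°, 180°]; add 360° → +148.151°.

+148.151°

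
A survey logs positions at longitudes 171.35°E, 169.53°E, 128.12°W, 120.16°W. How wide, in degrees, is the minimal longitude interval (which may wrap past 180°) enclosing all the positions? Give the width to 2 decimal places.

Sort the longitudes: -128.12°, -120.16°, +169.53°, +171.35°.
Eastward gaps between consecutive values (wrapping around): 7.96°, 289.69°, 1.82°, 60.53°.
Largest gap = 289.69° ⇒ minimal covering band is its complement: 360° − 289.69° = 70.31°.
Band runs from +169.53° eastward to -120.16°, crossing the antimeridian.

70.31°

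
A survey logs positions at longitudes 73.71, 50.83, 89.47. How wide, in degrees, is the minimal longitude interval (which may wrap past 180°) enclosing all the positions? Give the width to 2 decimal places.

38.64°

Sort the longitudes: +50.83°, +73.71°, +89.47°.
Eastward gaps between consecutive values (wrapping around): 22.88°, 15.76°, 321.36°.
Largest gap = 321.36° ⇒ minimal covering band is its complement: 360° − 321.36° = 38.64°.
Band runs from +50.83° eastward to +89.47°.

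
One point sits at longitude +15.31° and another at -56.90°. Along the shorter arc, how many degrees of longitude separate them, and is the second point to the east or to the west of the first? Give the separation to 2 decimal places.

72.21° west

Raw difference: -56.90 − 15.31 = -72.21°.
Normalise into (−180°, 180°]: -72.21° stays -72.21°.
Negative ⇒ the second point lies to the west; separation 72.21°.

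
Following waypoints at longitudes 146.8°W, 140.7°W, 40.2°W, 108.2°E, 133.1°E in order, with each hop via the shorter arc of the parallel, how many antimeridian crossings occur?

Leg 1: -146.8° → -140.7°, shortest Δλ = 6.1° (east) — does not cross 180°.
Leg 2: -140.7° → -40.2°, shortest Δλ = 100.5° (east) — does not cross 180°.
Leg 3: -40.2° → +108.2°, shortest Δλ = 148.4° (east) — does not cross 180°.
Leg 4: +108.2° → +133.1°, shortest Δλ = 24.9° (east) — does not cross 180°.
Total crossings: 0.

0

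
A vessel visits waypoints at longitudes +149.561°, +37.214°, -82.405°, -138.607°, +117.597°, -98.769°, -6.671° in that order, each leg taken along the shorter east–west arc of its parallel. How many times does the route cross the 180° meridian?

Leg 1: +149.561° → +37.214°, shortest Δλ = -112.347° (west) — does not cross 180°.
Leg 2: +37.214° → -82.405°, shortest Δλ = -119.619° (west) — does not cross 180°.
Leg 3: -82.405° → -138.607°, shortest Δλ = -56.202° (west) — does not cross 180°.
Leg 4: -138.607° → +117.597°, shortest Δλ = -103.796° (west) — crosses 180°.
Leg 5: +117.597° → -98.769°, shortest Δλ = 143.634° (east) — crosses 180°.
Leg 6: -98.769° → -6.671°, shortest Δλ = 92.098° (east) — does not cross 180°.
Total crossings: 2.

2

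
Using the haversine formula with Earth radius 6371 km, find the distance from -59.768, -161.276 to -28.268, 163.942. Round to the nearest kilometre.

Δλ = 163.942 − -161.276 = 325.218°; wrapped into (−180°, 180°]: -34.782°.
Δφ = -28.268 − -59.768 = 31.500°.
a = sin²(Δφ/2) + cos φ₁ · cos φ₂ · sin²(Δλ/2) = 0.113296.
c = 2·atan2(√a, √(1−a)) = 0.68660 rad → d = 6371·c ≈ 4374.31 km.

4374 km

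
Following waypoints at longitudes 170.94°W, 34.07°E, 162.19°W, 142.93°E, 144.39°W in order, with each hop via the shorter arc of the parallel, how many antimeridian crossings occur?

Leg 1: -170.94° → +34.07°, shortest Δλ = -154.99° (west) — crosses 180°.
Leg 2: +34.07° → -162.19°, shortest Δλ = 163.74° (east) — crosses 180°.
Leg 3: -162.19° → +142.93°, shortest Δλ = -54.88° (west) — crosses 180°.
Leg 4: +142.93° → -144.39°, shortest Δλ = 72.68° (east) — crosses 180°.
Total crossings: 4.

4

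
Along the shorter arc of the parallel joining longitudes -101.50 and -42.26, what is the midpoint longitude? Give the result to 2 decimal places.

Signed shortest Δλ from -101.50° to -42.26° is +59.24°.
Midpoint longitude = -101.50° + (+59.24°)/2 = -101.50° + 29.62° = -71.88°.

-71.88°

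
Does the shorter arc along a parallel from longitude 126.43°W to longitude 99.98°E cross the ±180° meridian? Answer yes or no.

Yes

Naïve |99.98 − -126.43| = 226.41° > 180°, so the shorter arc goes the other way round — across 180°.
Signed shortest Δλ = ((99.98 − -126.43 + 180) mod 360) − 180 = -133.59°.
Going west by 133.59° from -126.43° passes through 180° before reaching +99.98°.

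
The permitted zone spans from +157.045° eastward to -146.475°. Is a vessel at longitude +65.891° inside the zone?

Band width going east from +157.045° to -146.475°: ((-146.475 − 157.045) mod 360) = 56.480°.
Offset of +65.891° east of the west edge: ((65.891 − 157.045) mod 360) = 268.846°.
268.846° > 56.480° ⇒ outside.

No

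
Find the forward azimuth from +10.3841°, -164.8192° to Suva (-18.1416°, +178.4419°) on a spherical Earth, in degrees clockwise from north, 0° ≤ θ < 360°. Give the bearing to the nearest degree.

210°

Δλ = 178.4419 − -164.8192 = 343.2611°; wrapped into (−180°, 180°]: -16.7389°.
θ = atan2( sin Δλ · cos φ₂ , cos φ₁ · sin φ₂ − sin φ₁ · cos φ₂ · cos Δλ )
  = atan2(-0.27369, -0.47030) = -149.802° → normalised to [0°, 360°): 210.198°.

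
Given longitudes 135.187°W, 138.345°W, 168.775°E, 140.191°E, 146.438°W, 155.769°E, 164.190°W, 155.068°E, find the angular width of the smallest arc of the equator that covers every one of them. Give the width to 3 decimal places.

84.622°

Sort the longitudes: -164.190°, -146.438°, -138.345°, -135.187°, +140.191°, +155.068°, +155.769°, +168.775°.
Eastward gaps between consecutive values (wrapping around): 17.752°, 8.093°, 3.158°, 275.378°, 14.877°, 0.701°, 13.006°, 27.035°.
Largest gap = 275.378° ⇒ minimal covering band is its complement: 360° − 275.378° = 84.622°.
Band runs from +140.191° eastward to -135.187°, crossing the antimeridian.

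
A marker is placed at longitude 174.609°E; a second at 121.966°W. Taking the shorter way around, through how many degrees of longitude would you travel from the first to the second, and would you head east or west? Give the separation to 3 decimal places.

63.425° east

Raw difference: -121.966 − 174.609 = -296.575°.
Normalise into (−180°, 180°]: -296.575° + 360° = 63.425°.
Positive ⇒ the second point lies to the east; separation 63.425°.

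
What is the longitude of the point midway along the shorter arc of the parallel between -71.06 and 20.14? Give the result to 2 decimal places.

-25.46°

Signed shortest Δλ from -71.06° to +20.14° is +91.20°.
Midpoint longitude = -71.06° + (+91.20°)/2 = -71.06° + 45.60° = -25.46°.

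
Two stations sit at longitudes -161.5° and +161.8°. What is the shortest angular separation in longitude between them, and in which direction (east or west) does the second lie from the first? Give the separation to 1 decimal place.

Raw difference: 161.8 − -161.5 = 323.3°.
Normalise into (−180°, 180°]: 323.3° − 360° = -36.7°.
Negative ⇒ the second point lies to the west; separation 36.7°.

36.7° west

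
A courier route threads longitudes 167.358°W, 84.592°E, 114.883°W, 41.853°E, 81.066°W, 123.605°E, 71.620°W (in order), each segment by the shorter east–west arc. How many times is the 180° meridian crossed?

4

Leg 1: -167.358° → +84.592°, shortest Δλ = -108.05° (west) — crosses 180°.
Leg 2: +84.592° → -114.883°, shortest Δλ = 160.525° (east) — crosses 180°.
Leg 3: -114.883° → +41.853°, shortest Δλ = 156.736° (east) — does not cross 180°.
Leg 4: +41.853° → -81.066°, shortest Δλ = -122.919° (west) — does not cross 180°.
Leg 5: -81.066° → +123.605°, shortest Δλ = -155.329° (west) — crosses 180°.
Leg 6: +123.605° → -71.620°, shortest Δλ = 164.775° (east) — crosses 180°.
Total crossings: 4.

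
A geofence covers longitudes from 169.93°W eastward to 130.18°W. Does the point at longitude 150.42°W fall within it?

Band width going east from -169.93° to -130.18°: ((-130.18 − -169.93) mod 360) = 39.75°.
Offset of -150.42° east of the west edge: ((-150.42 − -169.93) mod 360) = 19.51°.
19.51° ≤ 39.75° ⇒ inside.

Yes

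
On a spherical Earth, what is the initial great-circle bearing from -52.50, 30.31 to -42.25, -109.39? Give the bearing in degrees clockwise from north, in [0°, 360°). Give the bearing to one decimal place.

Δλ = -109.39 − 30.31 = -139.70°.
θ = atan2( sin Δλ · cos φ₂ , cos φ₁ · sin φ₂ − sin φ₁ · cos φ₂ · cos Δλ )
  = atan2(-0.47877, -0.85719) = -150.815° → normalised to [0°, 360°): 209.185°.

209.2°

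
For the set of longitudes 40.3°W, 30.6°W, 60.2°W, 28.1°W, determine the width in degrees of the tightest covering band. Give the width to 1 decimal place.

Sort the longitudes: -60.2°, -40.3°, -30.6°, -28.1°.
Eastward gaps between consecutive values (wrapping around): 19.9°, 9.7°, 2.5°, 327.9°.
Largest gap = 327.9° ⇒ minimal covering band is its complement: 360° − 327.9° = 32.1°.
Band runs from -60.2° eastward to -28.1°.

32.1°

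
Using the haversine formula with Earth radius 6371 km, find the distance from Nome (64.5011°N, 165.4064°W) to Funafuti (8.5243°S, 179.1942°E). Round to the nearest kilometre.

Δλ = 179.1942 − -165.4064 = 344.6006°; wrapped into (−180°, 180°]: -15.3994°.
Δφ = -8.5243 − 64.5011 = -73.0254°.
a = sin²(Δφ/2) + cos φ₁ · cos φ₂ · sin²(Δλ/2) = 0.361669.
c = 2·atan2(√a, √(1−a)) = 1.29048 rad → d = 6371·c ≈ 8221.63 km.

8222 km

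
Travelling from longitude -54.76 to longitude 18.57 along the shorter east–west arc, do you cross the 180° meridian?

Signed shortest Δλ = ((18.57 − -54.76 + 180) mod 360) − 180 = 73.33°.
Going east by 73.33° from -54.76° reaches +18.57° without touching 180°.

No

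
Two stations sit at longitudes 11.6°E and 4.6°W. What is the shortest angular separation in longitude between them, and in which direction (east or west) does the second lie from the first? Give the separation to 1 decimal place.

Raw difference: -4.6 − 11.6 = -16.2°.
Normalise into (−180°, 180°]: -16.2° stays -16.2°.
Negative ⇒ the second point lies to the west; separation 16.2°.

16.2° west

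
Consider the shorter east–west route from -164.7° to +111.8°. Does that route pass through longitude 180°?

Naïve |111.8 − -164.7| = 276.5° > 180°, so the shorter arc goes the other way round — across 180°.
Signed shortest Δλ = ((111.8 − -164.7 + 180) mod 360) − 180 = -83.5°.
Going west by 83.5° from -164.7° passes through 180° before reaching +111.8°.

Yes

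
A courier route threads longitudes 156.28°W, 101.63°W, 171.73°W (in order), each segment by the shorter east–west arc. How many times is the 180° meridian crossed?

0

Leg 1: -156.28° → -101.63°, shortest Δλ = 54.65° (east) — does not cross 180°.
Leg 2: -101.63° → -171.73°, shortest Δλ = -70.1° (west) — does not cross 180°.
Total crossings: 0.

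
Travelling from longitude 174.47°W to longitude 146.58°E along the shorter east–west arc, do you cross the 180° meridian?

Yes

Naïve |146.58 − -174.47| = 321.05° > 180°, so the shorter arc goes the other way round — across 180°.
Signed shortest Δλ = ((146.58 − -174.47 + 180) mod 360) − 180 = -38.95°.
Going west by 38.95° from -174.47° passes through 180° before reaching +146.58°.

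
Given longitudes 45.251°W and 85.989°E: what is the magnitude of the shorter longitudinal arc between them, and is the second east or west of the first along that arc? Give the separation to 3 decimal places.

Raw difference: 85.989 − -45.251 = 131.24°.
Normalise into (−180°, 180°]: 131.24° stays 131.24°.
Positive ⇒ the second point lies to the east; separation 131.240°.

131.240° east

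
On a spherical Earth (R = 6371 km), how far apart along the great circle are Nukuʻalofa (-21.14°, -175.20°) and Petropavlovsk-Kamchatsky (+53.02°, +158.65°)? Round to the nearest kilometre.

8624 km

Δλ = 158.65 − -175.20 = 333.85°; wrapped into (−180°, 180°]: -26.15°.
Δφ = 53.02 − -21.14 = 74.16°.
a = sin²(Δφ/2) + cos φ₁ · cos φ₂ · sin²(Δλ/2) = 0.392238.
c = 2·atan2(√a, √(1−a)) = 1.35357 rad → d = 6371·c ≈ 8623.58 km.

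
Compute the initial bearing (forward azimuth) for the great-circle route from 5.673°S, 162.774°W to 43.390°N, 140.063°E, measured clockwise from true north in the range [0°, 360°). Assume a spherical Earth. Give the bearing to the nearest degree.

320°

Δλ = 140.063 − -162.774 = 302.837°; wrapped into (−180°, 180°]: -57.163°.
θ = atan2( sin Δλ · cos φ₂ , cos φ₁ · sin φ₂ − sin φ₁ · cos φ₂ · cos Δλ )
  = atan2(-0.61058, 0.72255) = -40.199° → normalised to [0°, 360°): 319.801°.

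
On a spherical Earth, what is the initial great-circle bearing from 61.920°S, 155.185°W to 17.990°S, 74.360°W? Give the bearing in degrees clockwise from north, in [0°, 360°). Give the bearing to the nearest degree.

91°

Δλ = -74.360 − -155.185 = 80.825°.
θ = atan2( sin Δλ · cos φ₂ , cos φ₁ · sin φ₂ − sin φ₁ · cos φ₂ · cos Δλ )
  = atan2(0.93894, -0.01157) = 90.706° → normalised to [0°, 360°): 90.706°.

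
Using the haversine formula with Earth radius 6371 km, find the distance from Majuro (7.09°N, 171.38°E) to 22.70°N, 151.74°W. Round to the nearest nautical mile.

2326 nmi

Δλ = -151.74 − 171.38 = -323.12°; wrapped into (−180°, 180°]: 36.88°.
Δφ = 22.70 − 7.09 = 15.61°.
a = sin²(Δφ/2) + cos φ₁ · cos φ₂ · sin²(Δλ/2) = 0.110039.
c = 2·atan2(√a, √(1−a)) = 0.67626 rad → d = 6371·c ≈ 4308.42 km ≈ 2326.36 nmi.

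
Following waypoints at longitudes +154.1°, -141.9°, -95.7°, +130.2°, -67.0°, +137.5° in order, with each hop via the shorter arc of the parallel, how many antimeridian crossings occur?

4

Leg 1: +154.1° → -141.9°, shortest Δλ = 64.0° (east) — crosses 180°.
Leg 2: -141.9° → -95.7°, shortest Δλ = 46.2° (east) — does not cross 180°.
Leg 3: -95.7° → +130.2°, shortest Δλ = -134.1° (west) — crosses 180°.
Leg 4: +130.2° → -67.0°, shortest Δλ = 162.8° (east) — crosses 180°.
Leg 5: -67.0° → +137.5°, shortest Δλ = -155.5° (west) — crosses 180°.
Total crossings: 4.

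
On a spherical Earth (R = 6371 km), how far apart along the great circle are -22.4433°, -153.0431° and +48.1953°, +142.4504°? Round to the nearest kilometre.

10131 km

Δλ = 142.4504 − -153.0431 = 295.4935°; wrapped into (−180°, 180°]: -64.5065°.
Δφ = 48.1953 − -22.4433 = 70.6386°.
a = sin²(Δφ/2) + cos φ₁ · cos φ₂ · sin²(Δλ/2) = 0.509701.
c = 2·atan2(√a, √(1−a)) = 1.59020 rad → d = 6371·c ≈ 10131.16 km.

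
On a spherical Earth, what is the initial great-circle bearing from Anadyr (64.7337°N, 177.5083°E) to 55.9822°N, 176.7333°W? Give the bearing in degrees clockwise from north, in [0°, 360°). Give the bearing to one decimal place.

159.4°

Δλ = -176.7333 − 177.5083 = -354.2416°; wrapped into (−180°, 180°]: 5.7584°.
θ = atan2( sin Δλ · cos φ₂ , cos φ₁ · sin φ₂ − sin φ₁ · cos φ₂ · cos Δλ )
  = atan2(0.05613, -0.14960) = 159.433° → normalised to [0°, 360°): 159.433°.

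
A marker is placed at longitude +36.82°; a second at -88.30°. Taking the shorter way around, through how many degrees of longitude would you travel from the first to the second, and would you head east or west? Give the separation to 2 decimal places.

Raw difference: -88.30 − 36.82 = -125.12°.
Normalise into (−180°, 180°]: -125.12° stays -125.12°.
Negative ⇒ the second point lies to the west; separation 125.12°.

125.12° west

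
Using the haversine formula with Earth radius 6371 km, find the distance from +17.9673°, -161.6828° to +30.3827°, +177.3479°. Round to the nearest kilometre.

Δλ = 177.3479 − -161.6828 = 339.0307°; wrapped into (−180°, 180°]: -20.9693°.
Δφ = 30.3827 − 17.9673 = 12.4154°.
a = sin²(Δφ/2) + cos φ₁ · cos φ₂ · sin²(Δλ/2) = 0.038866.
c = 2·atan2(√a, √(1−a)) = 0.39689 rad → d = 6371·c ≈ 2528.57 km.

2529 km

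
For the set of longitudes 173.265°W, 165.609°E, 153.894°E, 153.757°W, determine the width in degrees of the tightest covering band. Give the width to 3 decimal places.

52.349°

Sort the longitudes: -173.265°, -153.757°, +153.894°, +165.609°.
Eastward gaps between consecutive values (wrapping around): 19.508°, 307.651°, 11.715°, 21.126°.
Largest gap = 307.651° ⇒ minimal covering band is its complement: 360° − 307.651° = 52.349°.
Band runs from +153.894° eastward to -153.757°, crossing the antimeridian.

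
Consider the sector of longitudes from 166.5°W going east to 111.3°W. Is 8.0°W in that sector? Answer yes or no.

No

Band width going east from -166.5° to -111.3°: ((-111.3 − -166.5) mod 360) = 55.2°.
Offset of -8.0° east of the west edge: ((-8.0 − -166.5) mod 360) = 158.5°.
158.5° > 55.2° ⇒ outside.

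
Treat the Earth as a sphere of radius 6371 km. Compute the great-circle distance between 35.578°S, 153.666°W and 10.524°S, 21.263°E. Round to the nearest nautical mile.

Δλ = 21.263 − -153.666 = 174.929°.
Δφ = -10.524 − -35.578 = 25.054°.
a = sin²(Δφ/2) + cos φ₁ · cos φ₂ · sin²(Δλ/2) = 0.845123.
c = 2·atan2(√a, √(1−a)) = 2.33263 rad → d = 6371·c ≈ 14861.16 km ≈ 8024.39 nmi.

8024 nmi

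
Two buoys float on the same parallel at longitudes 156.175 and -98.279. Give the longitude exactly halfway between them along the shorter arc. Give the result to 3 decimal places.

-151.052°

Signed shortest Δλ from +156.175° to -98.279° is +105.546°.
Midpoint longitude = +156.175° + (+105.546°)/2 = +156.175° + 52.773° = +208.948°.
Normalise into (−180°, 180°]: -151.052°.
(The naïve average (+156.175 + -98.279)/2 = 28.948° is on the wrong side of the globe.)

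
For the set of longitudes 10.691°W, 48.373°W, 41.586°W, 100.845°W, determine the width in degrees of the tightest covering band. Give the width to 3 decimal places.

Sort the longitudes: -100.845°, -48.373°, -41.586°, -10.691°.
Eastward gaps between consecutive values (wrapping around): 52.472°, 6.787°, 30.895°, 269.846°.
Largest gap = 269.846° ⇒ minimal covering band is its complement: 360° − 269.846° = 90.154°.
Band runs from -100.845° eastward to -10.691°.

90.154°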